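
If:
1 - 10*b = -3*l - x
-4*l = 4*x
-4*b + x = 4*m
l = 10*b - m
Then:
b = -3/58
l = -22/29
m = 7/29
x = 22/29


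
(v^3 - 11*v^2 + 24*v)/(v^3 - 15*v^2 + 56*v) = (v - 3)/(v - 7)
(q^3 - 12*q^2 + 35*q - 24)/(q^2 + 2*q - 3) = (q^2 - 11*q + 24)/(q + 3)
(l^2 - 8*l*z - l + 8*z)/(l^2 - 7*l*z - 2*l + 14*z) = (l^2 - 8*l*z - l + 8*z)/(l^2 - 7*l*z - 2*l + 14*z)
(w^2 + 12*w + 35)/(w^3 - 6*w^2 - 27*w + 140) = (w + 7)/(w^2 - 11*w + 28)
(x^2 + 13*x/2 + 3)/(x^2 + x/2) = (x + 6)/x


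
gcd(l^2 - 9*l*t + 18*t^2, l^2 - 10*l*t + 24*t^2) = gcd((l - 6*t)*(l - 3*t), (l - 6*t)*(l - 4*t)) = -l + 6*t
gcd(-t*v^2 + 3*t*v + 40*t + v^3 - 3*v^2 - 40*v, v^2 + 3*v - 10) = v + 5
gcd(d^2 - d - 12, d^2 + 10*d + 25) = 1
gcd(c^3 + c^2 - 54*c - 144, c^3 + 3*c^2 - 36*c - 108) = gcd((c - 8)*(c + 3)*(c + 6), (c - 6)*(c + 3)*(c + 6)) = c^2 + 9*c + 18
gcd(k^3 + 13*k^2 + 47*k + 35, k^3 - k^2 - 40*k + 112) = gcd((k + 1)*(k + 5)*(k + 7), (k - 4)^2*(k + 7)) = k + 7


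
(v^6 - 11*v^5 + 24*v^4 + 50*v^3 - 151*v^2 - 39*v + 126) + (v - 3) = v^6 - 11*v^5 + 24*v^4 + 50*v^3 - 151*v^2 - 38*v + 123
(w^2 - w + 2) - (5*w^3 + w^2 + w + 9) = -5*w^3 - 2*w - 7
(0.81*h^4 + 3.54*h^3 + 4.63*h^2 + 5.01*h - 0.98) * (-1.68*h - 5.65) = -1.3608*h^5 - 10.5237*h^4 - 27.7794*h^3 - 34.5763*h^2 - 26.6601*h + 5.537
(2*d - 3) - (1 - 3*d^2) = 3*d^2 + 2*d - 4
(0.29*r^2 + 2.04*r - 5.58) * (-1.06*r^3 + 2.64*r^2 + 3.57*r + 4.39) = -0.3074*r^5 - 1.3968*r^4 + 12.3357*r^3 - 6.1753*r^2 - 10.965*r - 24.4962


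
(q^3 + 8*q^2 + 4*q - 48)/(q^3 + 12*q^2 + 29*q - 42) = (q^2 + 2*q - 8)/(q^2 + 6*q - 7)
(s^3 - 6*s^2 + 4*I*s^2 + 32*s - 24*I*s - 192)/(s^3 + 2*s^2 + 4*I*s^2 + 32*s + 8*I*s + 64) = (s - 6)/(s + 2)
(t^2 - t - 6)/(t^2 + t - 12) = (t + 2)/(t + 4)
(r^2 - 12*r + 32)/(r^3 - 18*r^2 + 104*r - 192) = 1/(r - 6)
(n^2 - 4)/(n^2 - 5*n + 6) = (n + 2)/(n - 3)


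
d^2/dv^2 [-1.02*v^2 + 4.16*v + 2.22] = -2.04000000000000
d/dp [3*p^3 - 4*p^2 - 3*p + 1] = 9*p^2 - 8*p - 3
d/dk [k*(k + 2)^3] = (k + 2)^2*(4*k + 2)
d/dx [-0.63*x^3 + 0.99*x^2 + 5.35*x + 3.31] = -1.89*x^2 + 1.98*x + 5.35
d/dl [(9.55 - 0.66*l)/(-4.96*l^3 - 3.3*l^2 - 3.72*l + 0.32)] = (-6.5472*l^3 + 139.926*l^2 + 63.03*l + 35.3148)/(24.6016*l^6 + 32.736*l^5 + 47.7924*l^4 + 21.3776*l^3 + 11.7264*l^2 - 2.3808*l + 0.1024)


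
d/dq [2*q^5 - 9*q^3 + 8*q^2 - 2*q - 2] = 10*q^4 - 27*q^2 + 16*q - 2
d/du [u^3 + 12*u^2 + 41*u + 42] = 3*u^2 + 24*u + 41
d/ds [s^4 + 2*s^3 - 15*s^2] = 2*s*(2*s^2 + 3*s - 15)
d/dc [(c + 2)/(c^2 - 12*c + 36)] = (-c - 10)/(c^3 - 18*c^2 + 108*c - 216)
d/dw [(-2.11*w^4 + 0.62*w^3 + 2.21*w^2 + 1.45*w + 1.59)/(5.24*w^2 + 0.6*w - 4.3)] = (-22.1128*w^5 - 0.5492*w^4 + 37.036*w^3 - 14.27*w^2 - 35.6692*w - 7.189)/(27.4576*w^4 + 6.288*w^3 - 44.704*w^2 - 5.16*w + 18.49)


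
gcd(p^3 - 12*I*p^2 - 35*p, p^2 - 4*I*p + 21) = p - 7*I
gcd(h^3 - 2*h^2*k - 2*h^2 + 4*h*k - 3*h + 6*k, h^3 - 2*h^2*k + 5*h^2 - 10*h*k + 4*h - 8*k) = h^2 - 2*h*k + h - 2*k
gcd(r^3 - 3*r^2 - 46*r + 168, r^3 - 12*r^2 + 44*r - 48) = r^2 - 10*r + 24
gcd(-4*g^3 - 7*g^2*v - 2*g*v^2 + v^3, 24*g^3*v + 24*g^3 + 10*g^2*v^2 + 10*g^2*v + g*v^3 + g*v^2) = 1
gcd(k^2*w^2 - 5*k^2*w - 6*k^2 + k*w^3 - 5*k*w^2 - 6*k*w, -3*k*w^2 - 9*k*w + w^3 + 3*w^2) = 1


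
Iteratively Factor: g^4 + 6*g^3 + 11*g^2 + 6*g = (g + 2)*(g^3 + 4*g^2 + 3*g) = (g + 2)*(g + 3)*(g^2 + g) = g*(g + 2)*(g + 3)*(g + 1)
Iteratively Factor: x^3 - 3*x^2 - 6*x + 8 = (x - 4)*(x^2 + x - 2) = (x - 4)*(x - 1)*(x + 2)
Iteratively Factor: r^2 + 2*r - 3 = (r - 1)*(r + 3)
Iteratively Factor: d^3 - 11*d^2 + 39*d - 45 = (d - 5)*(d^2 - 6*d + 9) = (d - 5)*(d - 3)*(d - 3)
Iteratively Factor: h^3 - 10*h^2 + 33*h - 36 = (h - 3)*(h^2 - 7*h + 12) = (h - 3)^2*(h - 4)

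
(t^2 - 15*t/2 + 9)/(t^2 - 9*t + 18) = (t - 3/2)/(t - 3)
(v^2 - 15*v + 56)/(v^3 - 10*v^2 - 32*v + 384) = (v - 7)/(v^2 - 2*v - 48)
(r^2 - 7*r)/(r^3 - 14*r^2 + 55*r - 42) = r/(r^2 - 7*r + 6)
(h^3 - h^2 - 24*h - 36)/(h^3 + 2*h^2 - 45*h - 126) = (h^2 - 4*h - 12)/(h^2 - h - 42)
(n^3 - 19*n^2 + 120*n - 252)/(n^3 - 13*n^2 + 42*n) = (n - 6)/n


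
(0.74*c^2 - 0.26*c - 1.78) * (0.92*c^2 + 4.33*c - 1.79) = 0.6808*c^4 + 2.965*c^3 - 4.088*c^2 - 7.242*c + 3.1862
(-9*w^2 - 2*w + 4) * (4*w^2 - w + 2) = -36*w^4 + w^3 - 8*w + 8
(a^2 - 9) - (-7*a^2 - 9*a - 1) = 8*a^2 + 9*a - 8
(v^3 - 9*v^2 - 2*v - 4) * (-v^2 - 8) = -v^5 + 9*v^4 - 6*v^3 + 76*v^2 + 16*v + 32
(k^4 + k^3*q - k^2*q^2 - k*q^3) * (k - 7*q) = k^5 - 6*k^4*q - 8*k^3*q^2 + 6*k^2*q^3 + 7*k*q^4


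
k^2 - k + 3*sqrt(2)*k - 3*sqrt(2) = (k - 1)*(k + 3*sqrt(2))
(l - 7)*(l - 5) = l^2 - 12*l + 35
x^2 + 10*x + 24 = (x + 4)*(x + 6)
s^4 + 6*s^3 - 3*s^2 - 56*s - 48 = (s - 3)*(s + 1)*(s + 4)^2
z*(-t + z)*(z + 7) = -t*z^2 - 7*t*z + z^3 + 7*z^2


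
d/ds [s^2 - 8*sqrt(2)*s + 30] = 2*s - 8*sqrt(2)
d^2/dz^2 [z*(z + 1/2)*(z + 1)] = 6*z + 3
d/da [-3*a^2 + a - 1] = 1 - 6*a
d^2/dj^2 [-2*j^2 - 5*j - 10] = -4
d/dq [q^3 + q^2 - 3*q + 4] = 3*q^2 + 2*q - 3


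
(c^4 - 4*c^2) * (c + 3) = c^5 + 3*c^4 - 4*c^3 - 12*c^2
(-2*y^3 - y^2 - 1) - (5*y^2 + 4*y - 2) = -2*y^3 - 6*y^2 - 4*y + 1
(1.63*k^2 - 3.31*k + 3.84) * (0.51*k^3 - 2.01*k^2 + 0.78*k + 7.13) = 0.8313*k^5 - 4.9644*k^4 + 9.8829*k^3 + 1.3217*k^2 - 20.6051*k + 27.3792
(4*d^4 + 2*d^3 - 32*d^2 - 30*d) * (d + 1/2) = 4*d^5 + 4*d^4 - 31*d^3 - 46*d^2 - 15*d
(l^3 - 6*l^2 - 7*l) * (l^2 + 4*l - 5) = l^5 - 2*l^4 - 36*l^3 + 2*l^2 + 35*l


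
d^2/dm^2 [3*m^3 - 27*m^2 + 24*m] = 18*m - 54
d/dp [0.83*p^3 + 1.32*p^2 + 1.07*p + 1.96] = 2.49*p^2 + 2.64*p + 1.07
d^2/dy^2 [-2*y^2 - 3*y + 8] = -4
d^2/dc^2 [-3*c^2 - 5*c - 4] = -6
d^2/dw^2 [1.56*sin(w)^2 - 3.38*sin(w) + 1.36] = 3.38*sin(w) + 3.12*cos(2*w)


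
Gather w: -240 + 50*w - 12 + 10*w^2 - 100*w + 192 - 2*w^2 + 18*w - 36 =8*w^2 - 32*w - 96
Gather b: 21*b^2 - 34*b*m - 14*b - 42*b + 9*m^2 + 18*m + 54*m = 21*b^2 + b*(-34*m - 56) + 9*m^2 + 72*m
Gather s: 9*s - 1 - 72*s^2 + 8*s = -72*s^2 + 17*s - 1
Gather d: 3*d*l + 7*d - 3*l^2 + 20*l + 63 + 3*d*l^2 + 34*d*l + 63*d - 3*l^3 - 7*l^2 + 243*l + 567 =d*(3*l^2 + 37*l + 70) - 3*l^3 - 10*l^2 + 263*l + 630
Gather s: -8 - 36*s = -36*s - 8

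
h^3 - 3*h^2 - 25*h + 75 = (h - 5)*(h - 3)*(h + 5)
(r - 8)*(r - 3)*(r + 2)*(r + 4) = r^4 - 5*r^3 - 34*r^2 + 56*r + 192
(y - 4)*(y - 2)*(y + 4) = y^3 - 2*y^2 - 16*y + 32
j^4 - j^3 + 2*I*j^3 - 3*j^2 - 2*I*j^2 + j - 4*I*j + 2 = (j - 2)*(j + 1)*(j + I)^2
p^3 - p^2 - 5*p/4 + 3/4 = (p - 3/2)*(p - 1/2)*(p + 1)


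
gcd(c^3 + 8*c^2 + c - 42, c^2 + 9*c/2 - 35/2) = c + 7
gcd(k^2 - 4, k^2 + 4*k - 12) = k - 2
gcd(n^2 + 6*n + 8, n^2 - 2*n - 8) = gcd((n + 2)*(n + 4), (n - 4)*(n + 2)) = n + 2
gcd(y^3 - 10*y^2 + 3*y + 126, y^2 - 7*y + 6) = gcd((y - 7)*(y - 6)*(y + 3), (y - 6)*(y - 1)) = y - 6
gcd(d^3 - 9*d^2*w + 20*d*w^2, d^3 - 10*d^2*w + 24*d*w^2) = -d^2 + 4*d*w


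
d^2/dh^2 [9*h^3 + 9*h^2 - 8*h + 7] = 54*h + 18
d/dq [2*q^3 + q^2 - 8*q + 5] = 6*q^2 + 2*q - 8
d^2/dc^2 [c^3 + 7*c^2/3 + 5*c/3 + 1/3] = 6*c + 14/3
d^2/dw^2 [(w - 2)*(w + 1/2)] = 2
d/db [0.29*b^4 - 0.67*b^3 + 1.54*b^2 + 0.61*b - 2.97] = 1.16*b^3 - 2.01*b^2 + 3.08*b + 0.61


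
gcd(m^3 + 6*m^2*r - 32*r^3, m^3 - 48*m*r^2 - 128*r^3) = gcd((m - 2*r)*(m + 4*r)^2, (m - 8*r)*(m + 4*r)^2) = m^2 + 8*m*r + 16*r^2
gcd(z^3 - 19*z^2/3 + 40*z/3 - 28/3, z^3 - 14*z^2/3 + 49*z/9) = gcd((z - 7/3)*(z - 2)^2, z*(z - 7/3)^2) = z - 7/3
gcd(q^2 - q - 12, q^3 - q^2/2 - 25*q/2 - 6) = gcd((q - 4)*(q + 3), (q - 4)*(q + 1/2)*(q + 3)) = q^2 - q - 12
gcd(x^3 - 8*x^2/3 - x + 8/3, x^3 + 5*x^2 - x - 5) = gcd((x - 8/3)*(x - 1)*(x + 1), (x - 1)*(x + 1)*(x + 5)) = x^2 - 1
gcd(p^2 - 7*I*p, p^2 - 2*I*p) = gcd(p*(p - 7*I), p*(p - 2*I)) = p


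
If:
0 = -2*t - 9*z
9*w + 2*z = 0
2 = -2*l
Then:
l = -1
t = -9*z/2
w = -2*z/9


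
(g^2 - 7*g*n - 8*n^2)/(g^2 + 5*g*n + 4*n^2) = (g - 8*n)/(g + 4*n)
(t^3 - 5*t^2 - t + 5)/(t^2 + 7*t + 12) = (t^3 - 5*t^2 - t + 5)/(t^2 + 7*t + 12)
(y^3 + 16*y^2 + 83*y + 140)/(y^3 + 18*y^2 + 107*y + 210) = (y + 4)/(y + 6)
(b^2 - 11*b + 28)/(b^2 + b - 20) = (b - 7)/(b + 5)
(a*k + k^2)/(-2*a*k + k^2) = (-a - k)/(2*a - k)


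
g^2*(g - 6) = g^3 - 6*g^2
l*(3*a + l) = 3*a*l + l^2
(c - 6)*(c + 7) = c^2 + c - 42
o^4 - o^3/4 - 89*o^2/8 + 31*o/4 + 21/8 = (o - 3)*(o - 1)*(o + 1/4)*(o + 7/2)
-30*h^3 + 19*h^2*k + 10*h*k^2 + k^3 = (-h + k)*(5*h + k)*(6*h + k)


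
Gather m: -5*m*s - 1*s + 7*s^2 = -5*m*s + 7*s^2 - s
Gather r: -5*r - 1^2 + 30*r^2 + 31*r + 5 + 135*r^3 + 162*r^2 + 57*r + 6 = 135*r^3 + 192*r^2 + 83*r + 10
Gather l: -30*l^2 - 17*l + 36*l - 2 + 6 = -30*l^2 + 19*l + 4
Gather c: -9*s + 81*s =72*s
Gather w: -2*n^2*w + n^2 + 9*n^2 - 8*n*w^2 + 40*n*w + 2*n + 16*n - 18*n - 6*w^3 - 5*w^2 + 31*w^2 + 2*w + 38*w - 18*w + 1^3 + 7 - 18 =10*n^2 - 6*w^3 + w^2*(26 - 8*n) + w*(-2*n^2 + 40*n + 22) - 10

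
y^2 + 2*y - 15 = (y - 3)*(y + 5)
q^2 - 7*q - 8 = (q - 8)*(q + 1)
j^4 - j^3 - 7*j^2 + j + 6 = (j - 3)*(j - 1)*(j + 1)*(j + 2)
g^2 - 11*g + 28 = (g - 7)*(g - 4)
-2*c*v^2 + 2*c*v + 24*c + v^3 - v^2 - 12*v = (-2*c + v)*(v - 4)*(v + 3)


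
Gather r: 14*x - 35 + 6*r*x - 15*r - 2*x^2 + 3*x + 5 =r*(6*x - 15) - 2*x^2 + 17*x - 30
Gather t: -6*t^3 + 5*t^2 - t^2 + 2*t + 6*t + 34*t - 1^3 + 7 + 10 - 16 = -6*t^3 + 4*t^2 + 42*t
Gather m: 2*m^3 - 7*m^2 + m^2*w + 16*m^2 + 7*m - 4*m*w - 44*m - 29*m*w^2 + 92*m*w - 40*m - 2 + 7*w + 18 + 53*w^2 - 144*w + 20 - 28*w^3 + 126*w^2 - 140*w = 2*m^3 + m^2*(w + 9) + m*(-29*w^2 + 88*w - 77) - 28*w^3 + 179*w^2 - 277*w + 36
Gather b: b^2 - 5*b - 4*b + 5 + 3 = b^2 - 9*b + 8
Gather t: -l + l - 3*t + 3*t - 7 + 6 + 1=0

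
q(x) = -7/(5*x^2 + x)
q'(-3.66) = -0.06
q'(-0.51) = -45.93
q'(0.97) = 2.33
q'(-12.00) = 0.00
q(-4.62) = -0.07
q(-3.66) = -0.11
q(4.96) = -0.05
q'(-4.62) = -0.03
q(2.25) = -0.25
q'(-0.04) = 4101.56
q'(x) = -7*(-10*x - 1)/(5*x^2 + x)^2 = 7*(10*x + 1)/(x^2*(5*x + 1)^2)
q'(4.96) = 0.02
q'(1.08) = 1.73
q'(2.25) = 0.22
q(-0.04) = 218.75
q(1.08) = -1.01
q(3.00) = -0.15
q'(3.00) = 0.09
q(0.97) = -1.23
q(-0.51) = -8.86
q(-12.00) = -0.00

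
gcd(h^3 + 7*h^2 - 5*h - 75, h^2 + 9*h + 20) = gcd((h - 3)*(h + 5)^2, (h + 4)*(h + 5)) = h + 5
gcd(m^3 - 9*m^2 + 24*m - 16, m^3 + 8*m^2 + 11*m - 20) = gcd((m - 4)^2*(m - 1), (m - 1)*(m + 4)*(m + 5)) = m - 1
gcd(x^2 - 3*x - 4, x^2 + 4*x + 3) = x + 1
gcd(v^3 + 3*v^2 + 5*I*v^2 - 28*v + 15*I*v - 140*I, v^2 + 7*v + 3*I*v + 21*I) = v + 7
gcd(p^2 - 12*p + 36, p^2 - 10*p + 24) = p - 6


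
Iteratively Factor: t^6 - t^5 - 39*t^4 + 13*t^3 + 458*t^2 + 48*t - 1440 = (t - 5)*(t^5 + 4*t^4 - 19*t^3 - 82*t^2 + 48*t + 288) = (t - 5)*(t + 4)*(t^4 - 19*t^2 - 6*t + 72) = (t - 5)*(t + 3)*(t + 4)*(t^3 - 3*t^2 - 10*t + 24) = (t - 5)*(t - 4)*(t + 3)*(t + 4)*(t^2 + t - 6) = (t - 5)*(t - 4)*(t - 2)*(t + 3)*(t + 4)*(t + 3)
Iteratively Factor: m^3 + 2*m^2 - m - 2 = (m + 1)*(m^2 + m - 2) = (m + 1)*(m + 2)*(m - 1)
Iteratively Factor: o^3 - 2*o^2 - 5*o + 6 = (o - 1)*(o^2 - o - 6) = (o - 3)*(o - 1)*(o + 2)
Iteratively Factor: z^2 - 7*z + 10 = (z - 5)*(z - 2)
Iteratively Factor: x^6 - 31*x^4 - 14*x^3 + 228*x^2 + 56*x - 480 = (x + 4)*(x^5 - 4*x^4 - 15*x^3 + 46*x^2 + 44*x - 120) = (x - 2)*(x + 4)*(x^4 - 2*x^3 - 19*x^2 + 8*x + 60) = (x - 2)*(x + 3)*(x + 4)*(x^3 - 5*x^2 - 4*x + 20) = (x - 2)^2*(x + 3)*(x + 4)*(x^2 - 3*x - 10) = (x - 2)^2*(x + 2)*(x + 3)*(x + 4)*(x - 5)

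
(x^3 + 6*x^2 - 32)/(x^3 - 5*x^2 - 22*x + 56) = (x + 4)/(x - 7)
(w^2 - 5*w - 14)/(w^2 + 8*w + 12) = (w - 7)/(w + 6)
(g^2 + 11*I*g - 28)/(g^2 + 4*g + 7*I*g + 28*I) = (g + 4*I)/(g + 4)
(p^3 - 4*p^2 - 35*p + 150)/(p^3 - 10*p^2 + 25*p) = (p + 6)/p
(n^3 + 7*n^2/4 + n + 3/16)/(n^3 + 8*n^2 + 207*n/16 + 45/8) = (4*n^2 + 4*n + 1)/(4*n^2 + 29*n + 30)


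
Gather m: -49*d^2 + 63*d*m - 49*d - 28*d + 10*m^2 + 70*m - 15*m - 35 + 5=-49*d^2 - 77*d + 10*m^2 + m*(63*d + 55) - 30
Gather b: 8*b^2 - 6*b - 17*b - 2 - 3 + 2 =8*b^2 - 23*b - 3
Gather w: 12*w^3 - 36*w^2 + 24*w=12*w^3 - 36*w^2 + 24*w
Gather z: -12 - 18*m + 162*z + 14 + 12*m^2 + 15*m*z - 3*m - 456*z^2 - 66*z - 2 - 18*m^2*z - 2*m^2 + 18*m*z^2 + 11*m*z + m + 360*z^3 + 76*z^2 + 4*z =10*m^2 - 20*m + 360*z^3 + z^2*(18*m - 380) + z*(-18*m^2 + 26*m + 100)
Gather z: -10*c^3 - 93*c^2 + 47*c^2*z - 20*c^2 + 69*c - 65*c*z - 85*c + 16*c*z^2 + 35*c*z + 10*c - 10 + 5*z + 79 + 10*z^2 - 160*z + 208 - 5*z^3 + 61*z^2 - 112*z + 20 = -10*c^3 - 113*c^2 - 6*c - 5*z^3 + z^2*(16*c + 71) + z*(47*c^2 - 30*c - 267) + 297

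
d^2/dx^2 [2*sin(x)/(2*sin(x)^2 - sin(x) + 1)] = 2*(-4*sin(x)^5 - 2*sin(x)^4 + 20*sin(x)^3 - sin(x)^2 - 13*sin(x) + 2)/(-sin(x) - cos(2*x) + 2)^3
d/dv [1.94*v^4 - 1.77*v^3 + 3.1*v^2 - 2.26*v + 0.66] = 7.76*v^3 - 5.31*v^2 + 6.2*v - 2.26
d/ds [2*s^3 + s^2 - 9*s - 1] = 6*s^2 + 2*s - 9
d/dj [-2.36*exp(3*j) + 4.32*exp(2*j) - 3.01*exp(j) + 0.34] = (-7.08*exp(2*j) + 8.64*exp(j) - 3.01)*exp(j)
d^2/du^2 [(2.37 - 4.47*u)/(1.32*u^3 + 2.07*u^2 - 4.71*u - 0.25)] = (-46.731168*u^5 - 23.729112*u^4 + 9.7238339999999*u^3 - 45.178506*u^2 - 147.827484*u + 118.132434)/(2.299968*u^9 + 10.820304*u^8 - 7.65190800000001*u^7 - 69.654681*u^6 + 23.204799*u^5 + 143.875386*u^4 - 89.615061*u^3 - 16.24995*u^2 - 0.883125*u - 0.015625)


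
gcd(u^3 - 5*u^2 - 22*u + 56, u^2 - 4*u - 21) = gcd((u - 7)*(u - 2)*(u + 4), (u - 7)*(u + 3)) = u - 7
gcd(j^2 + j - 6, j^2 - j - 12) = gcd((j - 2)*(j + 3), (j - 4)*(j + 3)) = j + 3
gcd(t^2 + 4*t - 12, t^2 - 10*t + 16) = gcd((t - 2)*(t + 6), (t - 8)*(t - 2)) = t - 2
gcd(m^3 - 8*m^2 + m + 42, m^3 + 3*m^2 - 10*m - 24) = m^2 - m - 6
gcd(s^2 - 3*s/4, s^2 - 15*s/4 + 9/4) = s - 3/4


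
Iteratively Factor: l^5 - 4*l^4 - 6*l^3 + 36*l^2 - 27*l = (l - 1)*(l^4 - 3*l^3 - 9*l^2 + 27*l) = (l - 3)*(l - 1)*(l^3 - 9*l) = (l - 3)^2*(l - 1)*(l^2 + 3*l) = (l - 3)^2*(l - 1)*(l + 3)*(l)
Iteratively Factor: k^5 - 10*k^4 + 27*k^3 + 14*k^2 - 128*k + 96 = (k - 4)*(k^4 - 6*k^3 + 3*k^2 + 26*k - 24) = (k - 4)*(k + 2)*(k^3 - 8*k^2 + 19*k - 12) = (k - 4)^2*(k + 2)*(k^2 - 4*k + 3) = (k - 4)^2*(k - 3)*(k + 2)*(k - 1)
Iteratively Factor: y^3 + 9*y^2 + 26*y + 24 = (y + 4)*(y^2 + 5*y + 6) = (y + 3)*(y + 4)*(y + 2)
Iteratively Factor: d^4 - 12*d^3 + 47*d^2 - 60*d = (d)*(d^3 - 12*d^2 + 47*d - 60) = d*(d - 5)*(d^2 - 7*d + 12) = d*(d - 5)*(d - 3)*(d - 4)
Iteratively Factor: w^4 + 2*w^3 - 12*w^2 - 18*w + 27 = (w + 3)*(w^3 - w^2 - 9*w + 9) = (w - 1)*(w + 3)*(w^2 - 9) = (w - 3)*(w - 1)*(w + 3)*(w + 3)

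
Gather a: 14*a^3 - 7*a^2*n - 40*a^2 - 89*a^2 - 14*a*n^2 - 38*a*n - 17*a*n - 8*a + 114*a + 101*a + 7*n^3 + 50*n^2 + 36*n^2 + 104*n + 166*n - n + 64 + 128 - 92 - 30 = 14*a^3 + a^2*(-7*n - 129) + a*(-14*n^2 - 55*n + 207) + 7*n^3 + 86*n^2 + 269*n + 70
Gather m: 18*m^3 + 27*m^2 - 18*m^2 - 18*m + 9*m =18*m^3 + 9*m^2 - 9*m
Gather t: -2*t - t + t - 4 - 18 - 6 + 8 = -2*t - 20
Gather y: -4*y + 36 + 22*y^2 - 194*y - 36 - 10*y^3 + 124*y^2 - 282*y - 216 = -10*y^3 + 146*y^2 - 480*y - 216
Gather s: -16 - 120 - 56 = -192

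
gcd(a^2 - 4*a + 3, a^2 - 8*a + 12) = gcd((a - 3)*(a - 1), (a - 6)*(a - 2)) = 1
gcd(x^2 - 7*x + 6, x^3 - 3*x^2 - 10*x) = 1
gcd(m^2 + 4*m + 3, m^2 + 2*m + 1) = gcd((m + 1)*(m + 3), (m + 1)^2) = m + 1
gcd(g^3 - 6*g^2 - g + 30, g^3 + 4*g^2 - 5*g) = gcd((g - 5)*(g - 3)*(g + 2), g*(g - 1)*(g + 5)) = 1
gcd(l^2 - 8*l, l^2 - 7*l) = l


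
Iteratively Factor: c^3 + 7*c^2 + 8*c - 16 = (c - 1)*(c^2 + 8*c + 16) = (c - 1)*(c + 4)*(c + 4)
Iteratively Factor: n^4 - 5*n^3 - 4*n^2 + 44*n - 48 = (n - 4)*(n^3 - n^2 - 8*n + 12) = (n - 4)*(n - 2)*(n^2 + n - 6) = (n - 4)*(n - 2)*(n + 3)*(n - 2)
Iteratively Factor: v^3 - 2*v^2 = (v)*(v^2 - 2*v) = v^2*(v - 2)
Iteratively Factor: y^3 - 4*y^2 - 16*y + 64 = (y - 4)*(y^2 - 16) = (y - 4)^2*(y + 4)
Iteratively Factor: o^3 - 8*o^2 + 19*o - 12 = (o - 3)*(o^2 - 5*o + 4) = (o - 3)*(o - 1)*(o - 4)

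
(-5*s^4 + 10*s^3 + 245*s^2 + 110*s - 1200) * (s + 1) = -5*s^5 + 5*s^4 + 255*s^3 + 355*s^2 - 1090*s - 1200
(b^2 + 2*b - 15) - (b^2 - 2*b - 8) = 4*b - 7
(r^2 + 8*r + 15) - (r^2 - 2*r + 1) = 10*r + 14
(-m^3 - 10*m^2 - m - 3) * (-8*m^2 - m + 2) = 8*m^5 + 81*m^4 + 16*m^3 + 5*m^2 + m - 6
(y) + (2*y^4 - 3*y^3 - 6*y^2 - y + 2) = 2*y^4 - 3*y^3 - 6*y^2 + 2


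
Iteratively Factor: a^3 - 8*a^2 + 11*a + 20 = (a - 5)*(a^2 - 3*a - 4) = (a - 5)*(a - 4)*(a + 1)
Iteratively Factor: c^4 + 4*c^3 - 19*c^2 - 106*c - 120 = (c + 4)*(c^3 - 19*c - 30) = (c + 3)*(c + 4)*(c^2 - 3*c - 10) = (c - 5)*(c + 3)*(c + 4)*(c + 2)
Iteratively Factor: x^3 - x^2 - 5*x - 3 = (x + 1)*(x^2 - 2*x - 3) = (x - 3)*(x + 1)*(x + 1)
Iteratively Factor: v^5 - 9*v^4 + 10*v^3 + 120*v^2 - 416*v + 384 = (v + 4)*(v^4 - 13*v^3 + 62*v^2 - 128*v + 96) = (v - 4)*(v + 4)*(v^3 - 9*v^2 + 26*v - 24) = (v - 4)*(v - 3)*(v + 4)*(v^2 - 6*v + 8) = (v - 4)^2*(v - 3)*(v + 4)*(v - 2)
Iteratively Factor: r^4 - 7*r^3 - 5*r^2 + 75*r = (r)*(r^3 - 7*r^2 - 5*r + 75) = r*(r + 3)*(r^2 - 10*r + 25) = r*(r - 5)*(r + 3)*(r - 5)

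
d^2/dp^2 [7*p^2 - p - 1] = 14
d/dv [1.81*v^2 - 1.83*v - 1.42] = 3.62*v - 1.83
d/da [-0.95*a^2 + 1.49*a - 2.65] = 1.49 - 1.9*a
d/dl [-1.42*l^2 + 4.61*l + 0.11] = 4.61 - 2.84*l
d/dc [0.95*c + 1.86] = 0.950000000000000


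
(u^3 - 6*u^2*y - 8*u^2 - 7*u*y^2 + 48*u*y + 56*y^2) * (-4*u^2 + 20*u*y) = -4*u^5 + 44*u^4*y + 32*u^4 - 92*u^3*y^2 - 352*u^3*y - 140*u^2*y^3 + 736*u^2*y^2 + 1120*u*y^3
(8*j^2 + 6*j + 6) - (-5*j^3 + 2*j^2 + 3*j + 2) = 5*j^3 + 6*j^2 + 3*j + 4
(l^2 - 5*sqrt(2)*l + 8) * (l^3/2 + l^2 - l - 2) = l^5/2 - 5*sqrt(2)*l^4/2 + l^4 - 5*sqrt(2)*l^3 + 3*l^3 + 6*l^2 + 5*sqrt(2)*l^2 - 8*l + 10*sqrt(2)*l - 16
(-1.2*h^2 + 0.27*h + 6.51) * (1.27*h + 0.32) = -1.524*h^3 - 0.0411*h^2 + 8.3541*h + 2.0832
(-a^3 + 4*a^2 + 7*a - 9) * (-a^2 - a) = a^5 - 3*a^4 - 11*a^3 + 2*a^2 + 9*a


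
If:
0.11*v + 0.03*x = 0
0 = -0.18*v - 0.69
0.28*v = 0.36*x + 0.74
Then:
No Solution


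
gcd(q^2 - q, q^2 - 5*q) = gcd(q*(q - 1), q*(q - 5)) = q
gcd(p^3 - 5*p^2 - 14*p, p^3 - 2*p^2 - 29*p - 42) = p^2 - 5*p - 14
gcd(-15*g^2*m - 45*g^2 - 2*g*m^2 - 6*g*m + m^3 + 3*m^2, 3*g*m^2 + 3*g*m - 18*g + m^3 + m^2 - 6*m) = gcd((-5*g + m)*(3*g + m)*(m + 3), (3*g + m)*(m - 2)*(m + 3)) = 3*g*m + 9*g + m^2 + 3*m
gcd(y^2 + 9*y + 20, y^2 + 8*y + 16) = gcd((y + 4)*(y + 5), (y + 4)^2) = y + 4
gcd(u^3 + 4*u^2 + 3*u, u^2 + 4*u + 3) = u^2 + 4*u + 3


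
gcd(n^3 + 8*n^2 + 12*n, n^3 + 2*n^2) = n^2 + 2*n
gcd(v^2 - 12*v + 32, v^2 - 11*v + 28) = v - 4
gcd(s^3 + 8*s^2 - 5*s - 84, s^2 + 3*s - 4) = s + 4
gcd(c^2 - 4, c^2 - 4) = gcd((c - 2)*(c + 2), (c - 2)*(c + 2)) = c^2 - 4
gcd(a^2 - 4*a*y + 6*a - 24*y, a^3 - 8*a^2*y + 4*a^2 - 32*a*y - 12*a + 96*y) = a + 6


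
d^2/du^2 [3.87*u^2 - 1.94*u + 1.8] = 7.74000000000000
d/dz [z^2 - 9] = 2*z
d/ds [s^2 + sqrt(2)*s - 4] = 2*s + sqrt(2)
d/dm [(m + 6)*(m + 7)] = 2*m + 13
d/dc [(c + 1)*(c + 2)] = 2*c + 3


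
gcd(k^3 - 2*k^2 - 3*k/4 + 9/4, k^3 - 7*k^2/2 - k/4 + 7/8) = 1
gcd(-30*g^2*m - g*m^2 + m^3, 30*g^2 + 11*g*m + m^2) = 5*g + m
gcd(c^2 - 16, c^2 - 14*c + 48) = 1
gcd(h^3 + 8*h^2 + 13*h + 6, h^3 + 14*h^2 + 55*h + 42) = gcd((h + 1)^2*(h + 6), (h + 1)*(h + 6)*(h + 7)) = h^2 + 7*h + 6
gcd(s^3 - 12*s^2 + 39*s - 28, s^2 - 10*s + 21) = s - 7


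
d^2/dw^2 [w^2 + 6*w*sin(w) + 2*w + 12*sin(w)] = -6*w*sin(w) + 12*sqrt(2)*cos(w + pi/4) + 2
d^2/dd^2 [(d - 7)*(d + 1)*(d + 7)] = 6*d + 2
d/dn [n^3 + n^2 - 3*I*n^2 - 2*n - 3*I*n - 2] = 3*n^2 + n*(2 - 6*I) - 2 - 3*I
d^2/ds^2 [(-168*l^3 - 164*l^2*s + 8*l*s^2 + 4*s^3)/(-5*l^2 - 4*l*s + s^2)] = 96*l^2/(125*l^3 - 75*l^2*s + 15*l*s^2 - s^3)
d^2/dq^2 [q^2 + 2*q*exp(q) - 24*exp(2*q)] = 2*q*exp(q) - 96*exp(2*q) + 4*exp(q) + 2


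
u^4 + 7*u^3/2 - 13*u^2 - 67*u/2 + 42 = (u - 3)*(u - 1)*(u + 7/2)*(u + 4)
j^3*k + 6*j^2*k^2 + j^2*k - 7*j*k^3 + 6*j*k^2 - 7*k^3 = (j - k)*(j + 7*k)*(j*k + k)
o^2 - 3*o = o*(o - 3)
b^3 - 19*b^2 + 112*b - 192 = (b - 8)^2*(b - 3)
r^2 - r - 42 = (r - 7)*(r + 6)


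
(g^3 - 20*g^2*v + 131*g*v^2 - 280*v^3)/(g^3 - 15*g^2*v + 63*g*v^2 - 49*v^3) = (g^2 - 13*g*v + 40*v^2)/(g^2 - 8*g*v + 7*v^2)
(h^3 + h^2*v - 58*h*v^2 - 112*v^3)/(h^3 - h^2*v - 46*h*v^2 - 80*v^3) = (h + 7*v)/(h + 5*v)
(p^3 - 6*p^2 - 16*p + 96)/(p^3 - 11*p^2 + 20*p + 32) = (p^2 - 2*p - 24)/(p^2 - 7*p - 8)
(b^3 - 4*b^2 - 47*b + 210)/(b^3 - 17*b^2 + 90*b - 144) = (b^2 + 2*b - 35)/(b^2 - 11*b + 24)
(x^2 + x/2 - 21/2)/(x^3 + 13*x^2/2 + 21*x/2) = (x - 3)/(x*(x + 3))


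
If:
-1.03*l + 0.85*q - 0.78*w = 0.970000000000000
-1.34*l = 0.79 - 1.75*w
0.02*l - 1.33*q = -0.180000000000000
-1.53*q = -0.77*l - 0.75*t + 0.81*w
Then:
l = -0.75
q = 0.12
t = 0.89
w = -0.12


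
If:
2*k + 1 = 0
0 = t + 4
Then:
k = -1/2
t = -4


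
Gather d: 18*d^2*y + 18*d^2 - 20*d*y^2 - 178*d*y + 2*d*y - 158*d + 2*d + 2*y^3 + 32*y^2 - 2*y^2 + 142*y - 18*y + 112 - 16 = d^2*(18*y + 18) + d*(-20*y^2 - 176*y - 156) + 2*y^3 + 30*y^2 + 124*y + 96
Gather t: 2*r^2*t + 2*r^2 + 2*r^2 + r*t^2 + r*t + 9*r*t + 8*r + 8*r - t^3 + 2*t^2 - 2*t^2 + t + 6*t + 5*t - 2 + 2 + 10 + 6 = 4*r^2 + r*t^2 + 16*r - t^3 + t*(2*r^2 + 10*r + 12) + 16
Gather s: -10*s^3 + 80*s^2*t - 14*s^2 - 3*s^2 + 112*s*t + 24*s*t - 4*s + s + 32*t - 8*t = -10*s^3 + s^2*(80*t - 17) + s*(136*t - 3) + 24*t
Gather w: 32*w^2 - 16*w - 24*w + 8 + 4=32*w^2 - 40*w + 12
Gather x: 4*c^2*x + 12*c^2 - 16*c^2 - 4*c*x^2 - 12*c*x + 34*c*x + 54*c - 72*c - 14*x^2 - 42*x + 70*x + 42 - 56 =-4*c^2 - 18*c + x^2*(-4*c - 14) + x*(4*c^2 + 22*c + 28) - 14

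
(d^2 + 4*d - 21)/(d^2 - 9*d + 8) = (d^2 + 4*d - 21)/(d^2 - 9*d + 8)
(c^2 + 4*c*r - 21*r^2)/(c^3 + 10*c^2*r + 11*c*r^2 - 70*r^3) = (-c + 3*r)/(-c^2 - 3*c*r + 10*r^2)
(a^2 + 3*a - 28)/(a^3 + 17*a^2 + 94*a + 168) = (a - 4)/(a^2 + 10*a + 24)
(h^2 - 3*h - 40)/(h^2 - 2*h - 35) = (h - 8)/(h - 7)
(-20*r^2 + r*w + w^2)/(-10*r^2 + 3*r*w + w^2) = (4*r - w)/(2*r - w)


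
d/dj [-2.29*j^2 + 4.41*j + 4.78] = 4.41 - 4.58*j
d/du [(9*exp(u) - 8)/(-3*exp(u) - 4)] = -60*exp(u)/(3*exp(u) + 4)^2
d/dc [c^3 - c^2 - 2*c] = 3*c^2 - 2*c - 2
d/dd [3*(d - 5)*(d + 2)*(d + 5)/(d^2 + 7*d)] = 3*(d^4 + 14*d^3 + 39*d^2 + 100*d + 350)/(d^2*(d^2 + 14*d + 49))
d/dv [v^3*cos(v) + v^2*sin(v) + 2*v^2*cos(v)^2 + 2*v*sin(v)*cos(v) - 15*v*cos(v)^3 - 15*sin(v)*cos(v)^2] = -v^3*sin(v) - 2*v^2*sin(2*v) + 4*v^2*cos(v) + 53*v*sin(v)/4 + 45*v*sin(3*v)/4 + 4*v*cos(2*v) + 2*v + sin(2*v) - 15*cos(v) - 15*cos(3*v)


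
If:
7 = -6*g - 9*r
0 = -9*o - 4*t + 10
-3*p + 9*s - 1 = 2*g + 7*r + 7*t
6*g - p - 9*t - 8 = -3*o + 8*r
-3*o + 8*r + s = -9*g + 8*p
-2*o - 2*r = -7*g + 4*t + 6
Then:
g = 11128/7617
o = 2470/7617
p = -1379/7617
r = -13343/7617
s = 990/2539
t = 4495/2539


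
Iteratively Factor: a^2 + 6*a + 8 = (a + 2)*(a + 4)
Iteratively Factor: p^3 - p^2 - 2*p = (p)*(p^2 - p - 2) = p*(p - 2)*(p + 1)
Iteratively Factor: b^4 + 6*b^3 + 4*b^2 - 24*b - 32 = (b + 4)*(b^3 + 2*b^2 - 4*b - 8) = (b + 2)*(b + 4)*(b^2 - 4) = (b - 2)*(b + 2)*(b + 4)*(b + 2)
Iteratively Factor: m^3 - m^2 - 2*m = (m + 1)*(m^2 - 2*m) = (m - 2)*(m + 1)*(m)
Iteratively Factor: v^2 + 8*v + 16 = (v + 4)*(v + 4)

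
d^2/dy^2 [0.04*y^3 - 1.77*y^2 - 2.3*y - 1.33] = 0.24*y - 3.54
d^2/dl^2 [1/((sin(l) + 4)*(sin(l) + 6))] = 2*(-2*sin(l)^4 - 15*sin(l)^3 + sin(l)^2 + 150*sin(l) + 76)/((sin(l) + 4)^3*(sin(l) + 6)^3)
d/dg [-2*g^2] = -4*g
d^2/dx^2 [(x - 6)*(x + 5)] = 2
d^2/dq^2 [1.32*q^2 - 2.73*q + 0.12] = 2.64000000000000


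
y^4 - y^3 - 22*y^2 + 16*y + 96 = (y - 4)*(y - 3)*(y + 2)*(y + 4)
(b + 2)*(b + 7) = b^2 + 9*b + 14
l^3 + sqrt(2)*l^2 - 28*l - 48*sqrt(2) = (l - 4*sqrt(2))*(l + 2*sqrt(2))*(l + 3*sqrt(2))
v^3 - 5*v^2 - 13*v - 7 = (v - 7)*(v + 1)^2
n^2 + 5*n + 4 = (n + 1)*(n + 4)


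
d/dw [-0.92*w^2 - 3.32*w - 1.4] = -1.84*w - 3.32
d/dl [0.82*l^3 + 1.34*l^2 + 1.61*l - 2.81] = 2.46*l^2 + 2.68*l + 1.61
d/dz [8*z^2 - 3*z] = 16*z - 3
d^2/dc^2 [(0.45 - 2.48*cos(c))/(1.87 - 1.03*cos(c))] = (1.33226762955019e-15*cos(c)^3 - 4.299323*cos(c)^2 - 7.805567*cos(c) + 8.598646)/(1.092727*cos(c)^3 - 5.951649*cos(c)^2 + 10.805421*cos(c) - 6.539203)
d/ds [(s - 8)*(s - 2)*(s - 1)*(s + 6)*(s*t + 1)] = 5*s^4*t - 20*s^3*t + 4*s^3 - 120*s^2*t - 15*s^2 + 280*s*t - 80*s - 96*t + 140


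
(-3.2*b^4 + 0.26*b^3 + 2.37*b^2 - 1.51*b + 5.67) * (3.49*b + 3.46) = -11.168*b^5 - 10.1646*b^4 + 9.1709*b^3 + 2.9303*b^2 + 14.5637*b + 19.6182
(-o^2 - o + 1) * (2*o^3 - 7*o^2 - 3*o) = -2*o^5 + 5*o^4 + 12*o^3 - 4*o^2 - 3*o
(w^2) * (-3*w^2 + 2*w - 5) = -3*w^4 + 2*w^3 - 5*w^2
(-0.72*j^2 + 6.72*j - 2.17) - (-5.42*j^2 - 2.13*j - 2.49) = 4.7*j^2 + 8.85*j + 0.32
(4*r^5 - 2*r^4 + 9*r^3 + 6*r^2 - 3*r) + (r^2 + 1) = 4*r^5 - 2*r^4 + 9*r^3 + 7*r^2 - 3*r + 1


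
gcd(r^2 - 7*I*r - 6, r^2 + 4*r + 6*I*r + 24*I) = 1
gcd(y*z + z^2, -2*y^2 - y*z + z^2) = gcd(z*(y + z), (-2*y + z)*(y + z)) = y + z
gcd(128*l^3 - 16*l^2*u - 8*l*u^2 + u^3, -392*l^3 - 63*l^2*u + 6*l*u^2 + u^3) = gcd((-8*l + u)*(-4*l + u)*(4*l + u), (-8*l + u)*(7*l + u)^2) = -8*l + u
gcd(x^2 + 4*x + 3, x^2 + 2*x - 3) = x + 3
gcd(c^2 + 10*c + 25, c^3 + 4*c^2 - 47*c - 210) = c + 5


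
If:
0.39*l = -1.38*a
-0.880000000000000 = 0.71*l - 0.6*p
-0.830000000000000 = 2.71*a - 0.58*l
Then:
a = -0.17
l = 0.62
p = 2.20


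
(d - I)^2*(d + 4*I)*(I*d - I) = I*d^4 - 2*d^3 - I*d^3 + 2*d^2 + 7*I*d^2 + 4*d - 7*I*d - 4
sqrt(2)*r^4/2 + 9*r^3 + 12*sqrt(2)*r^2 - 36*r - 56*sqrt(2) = (r - 2)*(r + 2*sqrt(2))*(r + 7*sqrt(2))*(sqrt(2)*r/2 + sqrt(2))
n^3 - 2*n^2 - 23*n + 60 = (n - 4)*(n - 3)*(n + 5)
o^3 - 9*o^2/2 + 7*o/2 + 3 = (o - 3)*(o - 2)*(o + 1/2)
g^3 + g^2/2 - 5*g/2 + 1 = (g - 1)*(g - 1/2)*(g + 2)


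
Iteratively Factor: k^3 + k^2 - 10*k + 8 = (k - 2)*(k^2 + 3*k - 4) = (k - 2)*(k + 4)*(k - 1)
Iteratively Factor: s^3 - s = (s + 1)*(s^2 - s) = s*(s + 1)*(s - 1)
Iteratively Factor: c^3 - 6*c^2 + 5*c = (c - 5)*(c^2 - c) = (c - 5)*(c - 1)*(c)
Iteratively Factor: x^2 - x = (x)*(x - 1)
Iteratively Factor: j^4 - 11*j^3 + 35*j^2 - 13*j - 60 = (j - 3)*(j^3 - 8*j^2 + 11*j + 20) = (j - 4)*(j - 3)*(j^2 - 4*j - 5) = (j - 4)*(j - 3)*(j + 1)*(j - 5)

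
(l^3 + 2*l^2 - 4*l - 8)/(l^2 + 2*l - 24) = (l^3 + 2*l^2 - 4*l - 8)/(l^2 + 2*l - 24)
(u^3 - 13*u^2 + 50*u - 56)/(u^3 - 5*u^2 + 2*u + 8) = (u - 7)/(u + 1)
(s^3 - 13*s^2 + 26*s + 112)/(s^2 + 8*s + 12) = (s^2 - 15*s + 56)/(s + 6)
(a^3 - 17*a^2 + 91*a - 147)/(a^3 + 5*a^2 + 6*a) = (a^3 - 17*a^2 + 91*a - 147)/(a*(a^2 + 5*a + 6))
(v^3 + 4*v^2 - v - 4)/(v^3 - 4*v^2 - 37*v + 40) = (v^2 + 5*v + 4)/(v^2 - 3*v - 40)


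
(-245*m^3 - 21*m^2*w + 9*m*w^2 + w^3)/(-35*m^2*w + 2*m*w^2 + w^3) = (7*m + w)/w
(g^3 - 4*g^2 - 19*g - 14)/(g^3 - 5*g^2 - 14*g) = (g + 1)/g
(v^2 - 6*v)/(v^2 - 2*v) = (v - 6)/(v - 2)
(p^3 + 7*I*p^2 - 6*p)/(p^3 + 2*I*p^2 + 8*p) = (p^2 + 7*I*p - 6)/(p^2 + 2*I*p + 8)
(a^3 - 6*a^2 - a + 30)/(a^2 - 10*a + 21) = (a^2 - 3*a - 10)/(a - 7)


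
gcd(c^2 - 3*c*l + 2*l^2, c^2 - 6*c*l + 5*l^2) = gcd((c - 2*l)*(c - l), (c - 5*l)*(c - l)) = c - l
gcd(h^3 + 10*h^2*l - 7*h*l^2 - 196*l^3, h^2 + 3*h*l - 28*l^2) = h^2 + 3*h*l - 28*l^2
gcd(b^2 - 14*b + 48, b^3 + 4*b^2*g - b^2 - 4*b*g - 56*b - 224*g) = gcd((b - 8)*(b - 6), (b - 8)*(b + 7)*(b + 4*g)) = b - 8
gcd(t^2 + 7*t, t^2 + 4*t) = t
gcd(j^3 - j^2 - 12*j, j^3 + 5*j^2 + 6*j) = j^2 + 3*j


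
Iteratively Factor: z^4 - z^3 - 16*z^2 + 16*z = (z)*(z^3 - z^2 - 16*z + 16) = z*(z - 1)*(z^2 - 16) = z*(z - 4)*(z - 1)*(z + 4)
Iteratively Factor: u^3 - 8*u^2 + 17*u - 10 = (u - 5)*(u^2 - 3*u + 2) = (u - 5)*(u - 1)*(u - 2)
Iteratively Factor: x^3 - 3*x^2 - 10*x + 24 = (x + 3)*(x^2 - 6*x + 8) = (x - 2)*(x + 3)*(x - 4)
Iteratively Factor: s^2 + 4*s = (s + 4)*(s)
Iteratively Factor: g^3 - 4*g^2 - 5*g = (g - 5)*(g^2 + g) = g*(g - 5)*(g + 1)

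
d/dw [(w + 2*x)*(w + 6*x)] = 2*w + 8*x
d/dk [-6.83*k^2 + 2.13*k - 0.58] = 2.13 - 13.66*k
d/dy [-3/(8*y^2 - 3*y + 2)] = 3*(16*y - 3)/(8*y^2 - 3*y + 2)^2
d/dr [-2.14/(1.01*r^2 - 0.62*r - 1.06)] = (4.3228*r - 1.3268)/(-1.01*r^2 + 0.62*r + 1.06)^2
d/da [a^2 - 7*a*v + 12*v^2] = 2*a - 7*v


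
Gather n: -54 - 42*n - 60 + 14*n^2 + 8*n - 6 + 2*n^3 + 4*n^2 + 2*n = 2*n^3 + 18*n^2 - 32*n - 120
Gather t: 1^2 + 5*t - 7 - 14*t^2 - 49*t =-14*t^2 - 44*t - 6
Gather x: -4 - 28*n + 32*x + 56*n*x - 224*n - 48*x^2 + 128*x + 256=-252*n - 48*x^2 + x*(56*n + 160) + 252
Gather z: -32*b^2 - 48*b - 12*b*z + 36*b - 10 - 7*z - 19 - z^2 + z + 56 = -32*b^2 - 12*b - z^2 + z*(-12*b - 6) + 27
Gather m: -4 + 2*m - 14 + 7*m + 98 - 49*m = 80 - 40*m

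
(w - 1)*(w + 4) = w^2 + 3*w - 4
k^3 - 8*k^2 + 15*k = k*(k - 5)*(k - 3)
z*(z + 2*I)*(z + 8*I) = z^3 + 10*I*z^2 - 16*z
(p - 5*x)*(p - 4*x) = p^2 - 9*p*x + 20*x^2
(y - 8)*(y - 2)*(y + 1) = y^3 - 9*y^2 + 6*y + 16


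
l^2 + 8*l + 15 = (l + 3)*(l + 5)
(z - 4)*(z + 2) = z^2 - 2*z - 8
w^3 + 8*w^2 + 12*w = w*(w + 2)*(w + 6)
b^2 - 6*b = b*(b - 6)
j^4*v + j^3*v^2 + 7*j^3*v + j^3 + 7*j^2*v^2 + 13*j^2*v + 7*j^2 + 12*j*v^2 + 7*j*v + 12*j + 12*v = (j + 3)*(j + 4)*(j + v)*(j*v + 1)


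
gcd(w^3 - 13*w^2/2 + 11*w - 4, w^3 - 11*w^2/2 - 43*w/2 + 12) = w - 1/2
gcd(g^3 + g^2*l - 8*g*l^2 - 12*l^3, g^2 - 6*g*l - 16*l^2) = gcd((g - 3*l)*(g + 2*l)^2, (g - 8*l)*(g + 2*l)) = g + 2*l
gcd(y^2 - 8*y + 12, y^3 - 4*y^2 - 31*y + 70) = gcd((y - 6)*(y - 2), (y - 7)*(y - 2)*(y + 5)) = y - 2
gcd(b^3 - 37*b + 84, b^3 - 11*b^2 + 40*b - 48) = b^2 - 7*b + 12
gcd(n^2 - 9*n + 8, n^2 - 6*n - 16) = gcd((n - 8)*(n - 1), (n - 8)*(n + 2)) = n - 8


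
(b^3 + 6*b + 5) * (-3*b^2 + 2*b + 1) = -3*b^5 + 2*b^4 - 17*b^3 - 3*b^2 + 16*b + 5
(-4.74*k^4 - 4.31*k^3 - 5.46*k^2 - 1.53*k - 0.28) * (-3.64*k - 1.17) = 17.2536*k^5 + 21.2342*k^4 + 24.9171*k^3 + 11.9574*k^2 + 2.8093*k + 0.3276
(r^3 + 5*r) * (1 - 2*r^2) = -2*r^5 - 9*r^3 + 5*r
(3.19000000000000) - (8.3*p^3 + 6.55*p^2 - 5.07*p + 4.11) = -8.3*p^3 - 6.55*p^2 + 5.07*p - 0.92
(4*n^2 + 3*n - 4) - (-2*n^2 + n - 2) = 6*n^2 + 2*n - 2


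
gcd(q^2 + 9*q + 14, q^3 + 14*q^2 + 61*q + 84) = q + 7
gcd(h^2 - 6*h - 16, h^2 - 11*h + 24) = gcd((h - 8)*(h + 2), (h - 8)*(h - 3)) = h - 8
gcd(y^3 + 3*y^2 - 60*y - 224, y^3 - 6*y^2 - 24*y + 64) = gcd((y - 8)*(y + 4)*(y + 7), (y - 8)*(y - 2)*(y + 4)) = y^2 - 4*y - 32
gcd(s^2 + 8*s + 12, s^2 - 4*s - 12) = s + 2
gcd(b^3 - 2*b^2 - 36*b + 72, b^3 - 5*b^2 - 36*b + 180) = b^2 - 36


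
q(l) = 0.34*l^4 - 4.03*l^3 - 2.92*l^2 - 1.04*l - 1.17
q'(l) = 1.36*l^3 - 12.09*l^2 - 5.84*l - 1.04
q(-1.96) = 25.01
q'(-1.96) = -46.28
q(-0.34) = -0.99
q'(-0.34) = -0.51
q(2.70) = -86.52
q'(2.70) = -78.18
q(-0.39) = -0.96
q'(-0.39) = -0.68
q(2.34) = -61.03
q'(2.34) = -63.48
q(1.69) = -27.95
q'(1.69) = -38.88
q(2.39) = -64.26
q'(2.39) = -65.49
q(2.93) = -105.60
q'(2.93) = -87.73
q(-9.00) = 4940.28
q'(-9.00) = -1919.21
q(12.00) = -347.73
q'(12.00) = 538.00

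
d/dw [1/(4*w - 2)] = -1/(2*w - 1)^2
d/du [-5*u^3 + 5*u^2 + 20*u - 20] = -15*u^2 + 10*u + 20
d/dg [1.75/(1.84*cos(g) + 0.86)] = 3.22*sin(g)/(1.84*cos(g) + 0.86)^2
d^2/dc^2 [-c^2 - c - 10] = -2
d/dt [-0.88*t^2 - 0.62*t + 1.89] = -1.76*t - 0.62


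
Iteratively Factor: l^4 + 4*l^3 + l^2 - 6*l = (l)*(l^3 + 4*l^2 + l - 6) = l*(l + 3)*(l^2 + l - 2) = l*(l - 1)*(l + 3)*(l + 2)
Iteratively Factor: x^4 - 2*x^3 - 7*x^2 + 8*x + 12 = (x - 2)*(x^3 - 7*x - 6) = (x - 2)*(x + 2)*(x^2 - 2*x - 3) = (x - 3)*(x - 2)*(x + 2)*(x + 1)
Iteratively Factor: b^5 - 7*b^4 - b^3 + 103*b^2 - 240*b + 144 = (b + 4)*(b^4 - 11*b^3 + 43*b^2 - 69*b + 36) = (b - 1)*(b + 4)*(b^3 - 10*b^2 + 33*b - 36) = (b - 4)*(b - 1)*(b + 4)*(b^2 - 6*b + 9) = (b - 4)*(b - 3)*(b - 1)*(b + 4)*(b - 3)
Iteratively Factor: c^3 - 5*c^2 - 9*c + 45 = (c - 5)*(c^2 - 9) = (c - 5)*(c - 3)*(c + 3)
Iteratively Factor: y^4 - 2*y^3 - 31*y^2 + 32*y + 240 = (y + 3)*(y^3 - 5*y^2 - 16*y + 80) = (y + 3)*(y + 4)*(y^2 - 9*y + 20) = (y - 4)*(y + 3)*(y + 4)*(y - 5)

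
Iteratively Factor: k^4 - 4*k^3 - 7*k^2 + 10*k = (k + 2)*(k^3 - 6*k^2 + 5*k) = k*(k + 2)*(k^2 - 6*k + 5) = k*(k - 5)*(k + 2)*(k - 1)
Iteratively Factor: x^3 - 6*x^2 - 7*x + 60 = (x - 4)*(x^2 - 2*x - 15) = (x - 5)*(x - 4)*(x + 3)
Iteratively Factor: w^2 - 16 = (w - 4)*(w + 4)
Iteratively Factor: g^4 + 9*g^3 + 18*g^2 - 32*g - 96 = (g + 4)*(g^3 + 5*g^2 - 2*g - 24) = (g + 4)^2*(g^2 + g - 6) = (g + 3)*(g + 4)^2*(g - 2)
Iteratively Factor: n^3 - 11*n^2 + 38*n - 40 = (n - 4)*(n^2 - 7*n + 10) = (n - 4)*(n - 2)*(n - 5)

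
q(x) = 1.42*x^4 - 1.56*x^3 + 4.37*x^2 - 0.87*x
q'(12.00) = 9245.13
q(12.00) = 27368.28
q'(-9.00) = -4599.33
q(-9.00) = 10815.66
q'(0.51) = 3.12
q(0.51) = 0.58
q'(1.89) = 37.28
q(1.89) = 21.55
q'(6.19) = 1221.07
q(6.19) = 1876.80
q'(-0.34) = -4.61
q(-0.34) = 0.88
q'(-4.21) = -544.45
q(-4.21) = 643.61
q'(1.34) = 16.10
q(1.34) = 7.51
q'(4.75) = 543.79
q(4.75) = 650.15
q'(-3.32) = -289.33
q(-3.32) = 280.66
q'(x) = 5.68*x^3 - 4.68*x^2 + 8.74*x - 0.87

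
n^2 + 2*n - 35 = (n - 5)*(n + 7)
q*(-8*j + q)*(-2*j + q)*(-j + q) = -16*j^3*q + 26*j^2*q^2 - 11*j*q^3 + q^4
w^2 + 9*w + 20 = (w + 4)*(w + 5)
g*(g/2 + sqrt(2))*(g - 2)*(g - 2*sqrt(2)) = g^4/2 - g^3 - 4*g^2 + 8*g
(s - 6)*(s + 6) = s^2 - 36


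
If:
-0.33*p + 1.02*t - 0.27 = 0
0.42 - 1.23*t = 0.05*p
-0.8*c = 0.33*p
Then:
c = -0.09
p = 0.21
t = 0.33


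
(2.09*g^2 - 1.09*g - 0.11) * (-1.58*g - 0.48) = -3.3022*g^3 + 0.719*g^2 + 0.697*g + 0.0528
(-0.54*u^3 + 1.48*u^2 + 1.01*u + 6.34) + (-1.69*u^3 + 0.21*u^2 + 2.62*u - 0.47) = -2.23*u^3 + 1.69*u^2 + 3.63*u + 5.87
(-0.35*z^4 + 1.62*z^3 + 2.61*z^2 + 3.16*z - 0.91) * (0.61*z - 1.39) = -0.2135*z^5 + 1.4747*z^4 - 0.6597*z^3 - 1.7003*z^2 - 4.9475*z + 1.2649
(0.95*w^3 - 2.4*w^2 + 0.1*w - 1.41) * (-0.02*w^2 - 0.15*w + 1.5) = -0.019*w^5 - 0.0945*w^4 + 1.783*w^3 - 3.5868*w^2 + 0.3615*w - 2.115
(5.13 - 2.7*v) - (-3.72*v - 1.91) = 1.02*v + 7.04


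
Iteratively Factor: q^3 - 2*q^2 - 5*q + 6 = (q - 3)*(q^2 + q - 2) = (q - 3)*(q + 2)*(q - 1)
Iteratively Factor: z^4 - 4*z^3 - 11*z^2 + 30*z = (z - 5)*(z^3 + z^2 - 6*z) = z*(z - 5)*(z^2 + z - 6) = z*(z - 5)*(z + 3)*(z - 2)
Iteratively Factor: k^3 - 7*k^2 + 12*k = (k - 4)*(k^2 - 3*k) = (k - 4)*(k - 3)*(k)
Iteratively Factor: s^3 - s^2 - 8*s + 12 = (s - 2)*(s^2 + s - 6) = (s - 2)*(s + 3)*(s - 2)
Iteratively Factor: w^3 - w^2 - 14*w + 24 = (w - 3)*(w^2 + 2*w - 8) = (w - 3)*(w + 4)*(w - 2)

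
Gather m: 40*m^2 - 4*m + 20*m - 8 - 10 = 40*m^2 + 16*m - 18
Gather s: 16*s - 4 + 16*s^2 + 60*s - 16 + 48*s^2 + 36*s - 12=64*s^2 + 112*s - 32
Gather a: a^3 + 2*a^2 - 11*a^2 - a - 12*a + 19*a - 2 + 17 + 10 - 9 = a^3 - 9*a^2 + 6*a + 16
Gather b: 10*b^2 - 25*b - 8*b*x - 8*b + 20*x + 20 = 10*b^2 + b*(-8*x - 33) + 20*x + 20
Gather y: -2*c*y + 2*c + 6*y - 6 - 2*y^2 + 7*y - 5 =2*c - 2*y^2 + y*(13 - 2*c) - 11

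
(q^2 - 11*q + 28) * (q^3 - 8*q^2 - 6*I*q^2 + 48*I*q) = q^5 - 19*q^4 - 6*I*q^4 + 116*q^3 + 114*I*q^3 - 224*q^2 - 696*I*q^2 + 1344*I*q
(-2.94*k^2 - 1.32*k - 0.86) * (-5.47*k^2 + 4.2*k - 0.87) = 16.0818*k^4 - 5.1276*k^3 + 1.718*k^2 - 2.4636*k + 0.7482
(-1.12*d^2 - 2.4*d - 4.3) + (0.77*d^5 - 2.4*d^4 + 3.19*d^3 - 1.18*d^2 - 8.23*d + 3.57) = 0.77*d^5 - 2.4*d^4 + 3.19*d^3 - 2.3*d^2 - 10.63*d - 0.73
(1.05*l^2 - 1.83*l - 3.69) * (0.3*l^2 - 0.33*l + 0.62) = 0.315*l^4 - 0.8955*l^3 + 0.1479*l^2 + 0.0831*l - 2.2878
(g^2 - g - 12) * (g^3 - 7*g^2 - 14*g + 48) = g^5 - 8*g^4 - 19*g^3 + 146*g^2 + 120*g - 576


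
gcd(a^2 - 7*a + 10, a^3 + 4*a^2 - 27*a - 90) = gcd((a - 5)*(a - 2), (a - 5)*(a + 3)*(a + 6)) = a - 5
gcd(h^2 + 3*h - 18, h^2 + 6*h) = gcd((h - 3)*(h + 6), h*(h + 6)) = h + 6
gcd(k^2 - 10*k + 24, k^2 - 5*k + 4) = k - 4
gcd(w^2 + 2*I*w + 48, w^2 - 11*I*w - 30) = w - 6*I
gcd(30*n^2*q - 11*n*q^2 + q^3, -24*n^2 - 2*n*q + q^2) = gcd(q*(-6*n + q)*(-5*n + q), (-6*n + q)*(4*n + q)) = -6*n + q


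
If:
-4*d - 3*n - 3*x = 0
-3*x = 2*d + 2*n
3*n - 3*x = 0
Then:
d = 0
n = 0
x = 0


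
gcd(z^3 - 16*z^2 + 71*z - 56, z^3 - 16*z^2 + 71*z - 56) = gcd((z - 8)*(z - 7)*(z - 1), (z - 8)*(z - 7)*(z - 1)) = z^3 - 16*z^2 + 71*z - 56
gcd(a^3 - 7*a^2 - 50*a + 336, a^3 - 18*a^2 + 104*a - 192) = a^2 - 14*a + 48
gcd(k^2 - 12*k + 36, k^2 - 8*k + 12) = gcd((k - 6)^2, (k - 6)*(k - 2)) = k - 6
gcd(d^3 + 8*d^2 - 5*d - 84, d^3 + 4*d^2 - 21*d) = d^2 + 4*d - 21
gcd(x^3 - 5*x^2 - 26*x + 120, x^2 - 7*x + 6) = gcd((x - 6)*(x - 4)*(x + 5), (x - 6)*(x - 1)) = x - 6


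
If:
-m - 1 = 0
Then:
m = -1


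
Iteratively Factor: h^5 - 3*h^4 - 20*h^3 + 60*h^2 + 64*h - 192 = (h + 2)*(h^4 - 5*h^3 - 10*h^2 + 80*h - 96) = (h - 4)*(h + 2)*(h^3 - h^2 - 14*h + 24) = (h - 4)*(h + 2)*(h + 4)*(h^2 - 5*h + 6) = (h - 4)*(h - 2)*(h + 2)*(h + 4)*(h - 3)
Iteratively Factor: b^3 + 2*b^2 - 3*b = (b)*(b^2 + 2*b - 3) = b*(b + 3)*(b - 1)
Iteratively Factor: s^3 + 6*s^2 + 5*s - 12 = (s + 3)*(s^2 + 3*s - 4) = (s + 3)*(s + 4)*(s - 1)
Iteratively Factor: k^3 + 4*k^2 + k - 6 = (k - 1)*(k^2 + 5*k + 6) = (k - 1)*(k + 2)*(k + 3)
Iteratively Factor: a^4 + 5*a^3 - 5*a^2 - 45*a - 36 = (a - 3)*(a^3 + 8*a^2 + 19*a + 12) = (a - 3)*(a + 3)*(a^2 + 5*a + 4) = (a - 3)*(a + 3)*(a + 4)*(a + 1)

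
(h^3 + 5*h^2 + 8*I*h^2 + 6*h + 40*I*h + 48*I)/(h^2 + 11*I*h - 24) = (h^2 + 5*h + 6)/(h + 3*I)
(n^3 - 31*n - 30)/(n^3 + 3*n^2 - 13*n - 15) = (n - 6)/(n - 3)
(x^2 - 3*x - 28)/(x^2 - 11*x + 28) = (x + 4)/(x - 4)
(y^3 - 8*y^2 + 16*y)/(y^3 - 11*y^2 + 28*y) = (y - 4)/(y - 7)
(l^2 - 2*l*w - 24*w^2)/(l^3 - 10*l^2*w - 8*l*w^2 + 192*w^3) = 1/(l - 8*w)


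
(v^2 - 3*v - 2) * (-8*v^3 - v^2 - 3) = -8*v^5 + 23*v^4 + 19*v^3 - v^2 + 9*v + 6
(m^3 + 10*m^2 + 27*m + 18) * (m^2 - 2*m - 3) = m^5 + 8*m^4 + 4*m^3 - 66*m^2 - 117*m - 54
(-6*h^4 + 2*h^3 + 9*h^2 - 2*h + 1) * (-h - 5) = 6*h^5 + 28*h^4 - 19*h^3 - 43*h^2 + 9*h - 5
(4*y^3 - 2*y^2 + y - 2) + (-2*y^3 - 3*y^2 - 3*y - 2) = 2*y^3 - 5*y^2 - 2*y - 4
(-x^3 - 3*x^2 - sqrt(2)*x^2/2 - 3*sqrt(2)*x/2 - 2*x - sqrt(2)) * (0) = 0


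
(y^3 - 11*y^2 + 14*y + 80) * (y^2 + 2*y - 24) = y^5 - 9*y^4 - 32*y^3 + 372*y^2 - 176*y - 1920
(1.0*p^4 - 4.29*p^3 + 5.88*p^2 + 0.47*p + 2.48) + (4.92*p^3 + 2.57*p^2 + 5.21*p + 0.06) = 1.0*p^4 + 0.63*p^3 + 8.45*p^2 + 5.68*p + 2.54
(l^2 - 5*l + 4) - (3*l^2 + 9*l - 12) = -2*l^2 - 14*l + 16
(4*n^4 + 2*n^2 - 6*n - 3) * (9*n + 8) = 36*n^5 + 32*n^4 + 18*n^3 - 38*n^2 - 75*n - 24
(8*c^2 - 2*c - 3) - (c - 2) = 8*c^2 - 3*c - 1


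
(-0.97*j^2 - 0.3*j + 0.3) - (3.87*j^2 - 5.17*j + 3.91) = -4.84*j^2 + 4.87*j - 3.61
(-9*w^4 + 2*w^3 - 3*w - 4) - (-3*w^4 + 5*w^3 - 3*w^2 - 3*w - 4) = -6*w^4 - 3*w^3 + 3*w^2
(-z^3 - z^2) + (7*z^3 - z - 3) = 6*z^3 - z^2 - z - 3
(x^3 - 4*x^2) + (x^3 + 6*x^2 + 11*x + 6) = 2*x^3 + 2*x^2 + 11*x + 6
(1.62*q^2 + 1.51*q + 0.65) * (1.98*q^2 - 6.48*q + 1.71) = 3.2076*q^4 - 7.5078*q^3 - 5.7276*q^2 - 1.6299*q + 1.1115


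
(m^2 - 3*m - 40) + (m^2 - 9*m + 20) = 2*m^2 - 12*m - 20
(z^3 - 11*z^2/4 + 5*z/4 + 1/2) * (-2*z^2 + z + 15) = -2*z^5 + 13*z^4/2 + 39*z^3/4 - 41*z^2 + 77*z/4 + 15/2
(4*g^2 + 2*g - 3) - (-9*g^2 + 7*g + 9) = 13*g^2 - 5*g - 12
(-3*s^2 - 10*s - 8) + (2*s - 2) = -3*s^2 - 8*s - 10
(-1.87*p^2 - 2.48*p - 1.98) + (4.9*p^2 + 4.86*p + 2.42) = 3.03*p^2 + 2.38*p + 0.44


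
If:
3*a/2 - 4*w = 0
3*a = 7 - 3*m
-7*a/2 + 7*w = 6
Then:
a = -48/7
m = 193/21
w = -18/7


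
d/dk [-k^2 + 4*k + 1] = 4 - 2*k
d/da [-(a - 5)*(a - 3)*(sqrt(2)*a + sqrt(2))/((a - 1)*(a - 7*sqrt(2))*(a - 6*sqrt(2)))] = 2*(-3*sqrt(2)*a^4 + 13*a^4 - 77*sqrt(2)*a^3 - 26*a^3 + 439*sqrt(2)*a^2 - 603*sqrt(2)*a - 390*a + 195 + 924*sqrt(2))/(a^6 - 26*sqrt(2)*a^5 - 2*a^5 + 52*sqrt(2)*a^4 + 507*a^4 - 2210*sqrt(2)*a^3 - 1012*a^3 + 4368*sqrt(2)*a^2 + 7562*a^2 - 14112*a - 2184*sqrt(2)*a + 7056)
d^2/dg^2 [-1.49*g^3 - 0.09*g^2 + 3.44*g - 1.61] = -8.94*g - 0.18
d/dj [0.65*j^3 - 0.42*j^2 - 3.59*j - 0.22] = 1.95*j^2 - 0.84*j - 3.59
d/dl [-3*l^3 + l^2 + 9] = l*(2 - 9*l)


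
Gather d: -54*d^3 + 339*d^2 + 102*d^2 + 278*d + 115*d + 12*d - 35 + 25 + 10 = -54*d^3 + 441*d^2 + 405*d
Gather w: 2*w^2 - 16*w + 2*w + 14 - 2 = 2*w^2 - 14*w + 12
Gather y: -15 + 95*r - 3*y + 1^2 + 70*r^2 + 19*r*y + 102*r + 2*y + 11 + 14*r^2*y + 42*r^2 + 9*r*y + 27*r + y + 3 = 112*r^2 + 224*r + y*(14*r^2 + 28*r)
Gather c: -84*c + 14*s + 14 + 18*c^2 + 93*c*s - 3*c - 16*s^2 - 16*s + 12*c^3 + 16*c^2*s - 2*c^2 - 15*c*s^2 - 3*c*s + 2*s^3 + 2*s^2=12*c^3 + c^2*(16*s + 16) + c*(-15*s^2 + 90*s - 87) + 2*s^3 - 14*s^2 - 2*s + 14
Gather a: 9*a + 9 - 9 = 9*a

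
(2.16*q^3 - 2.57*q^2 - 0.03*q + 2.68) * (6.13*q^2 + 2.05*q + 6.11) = 13.2408*q^5 - 11.3261*q^4 + 7.7452*q^3 + 0.664199999999999*q^2 + 5.3107*q + 16.3748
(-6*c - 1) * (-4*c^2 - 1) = 24*c^3 + 4*c^2 + 6*c + 1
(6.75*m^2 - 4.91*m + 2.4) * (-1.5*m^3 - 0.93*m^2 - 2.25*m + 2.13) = -10.125*m^5 + 1.0875*m^4 - 14.2212*m^3 + 23.193*m^2 - 15.8583*m + 5.112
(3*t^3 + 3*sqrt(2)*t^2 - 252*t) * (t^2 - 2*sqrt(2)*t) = 3*t^5 - 3*sqrt(2)*t^4 - 264*t^3 + 504*sqrt(2)*t^2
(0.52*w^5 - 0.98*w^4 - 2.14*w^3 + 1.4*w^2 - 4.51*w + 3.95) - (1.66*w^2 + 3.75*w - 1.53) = 0.52*w^5 - 0.98*w^4 - 2.14*w^3 - 0.26*w^2 - 8.26*w + 5.48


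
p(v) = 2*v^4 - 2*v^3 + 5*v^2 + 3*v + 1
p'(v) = 8*v^3 - 6*v^2 + 10*v + 3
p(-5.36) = 2087.33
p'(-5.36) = -1454.90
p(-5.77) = 2751.19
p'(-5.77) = -1791.26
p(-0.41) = 0.80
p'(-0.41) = -2.66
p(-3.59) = 479.41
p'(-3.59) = -480.37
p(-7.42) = 7133.47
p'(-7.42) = -3669.69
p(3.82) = 399.81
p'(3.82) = 399.59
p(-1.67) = 34.81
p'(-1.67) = -67.69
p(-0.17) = 0.65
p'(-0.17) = 1.09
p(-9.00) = 14959.00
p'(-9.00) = -6405.00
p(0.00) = 1.00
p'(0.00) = 3.00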